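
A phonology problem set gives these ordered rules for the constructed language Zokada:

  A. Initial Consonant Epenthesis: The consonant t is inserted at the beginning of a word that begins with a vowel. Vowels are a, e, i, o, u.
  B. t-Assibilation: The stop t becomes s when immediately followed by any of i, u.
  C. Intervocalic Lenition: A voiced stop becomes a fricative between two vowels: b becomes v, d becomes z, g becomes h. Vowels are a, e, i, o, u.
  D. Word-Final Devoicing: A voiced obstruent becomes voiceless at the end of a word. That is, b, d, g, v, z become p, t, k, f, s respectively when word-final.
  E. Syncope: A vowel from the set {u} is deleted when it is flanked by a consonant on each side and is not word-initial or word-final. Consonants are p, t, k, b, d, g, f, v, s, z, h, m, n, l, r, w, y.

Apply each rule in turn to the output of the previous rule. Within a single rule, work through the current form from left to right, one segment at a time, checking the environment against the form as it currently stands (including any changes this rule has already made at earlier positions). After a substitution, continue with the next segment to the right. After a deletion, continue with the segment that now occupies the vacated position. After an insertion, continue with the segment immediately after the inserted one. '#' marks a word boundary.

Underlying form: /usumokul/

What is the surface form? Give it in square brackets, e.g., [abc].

[ssmokl]

A Initial Consonant Epenthesis: [usumokul] → [tusumokul]
B t-Assibilation: [tusumokul] → [susumokul]
C Intervocalic Lenition: no change — [susumokul]
D Word-Final Devoicing: no change — [susumokul]
E Syncope: [susumokul] → [ssmokl]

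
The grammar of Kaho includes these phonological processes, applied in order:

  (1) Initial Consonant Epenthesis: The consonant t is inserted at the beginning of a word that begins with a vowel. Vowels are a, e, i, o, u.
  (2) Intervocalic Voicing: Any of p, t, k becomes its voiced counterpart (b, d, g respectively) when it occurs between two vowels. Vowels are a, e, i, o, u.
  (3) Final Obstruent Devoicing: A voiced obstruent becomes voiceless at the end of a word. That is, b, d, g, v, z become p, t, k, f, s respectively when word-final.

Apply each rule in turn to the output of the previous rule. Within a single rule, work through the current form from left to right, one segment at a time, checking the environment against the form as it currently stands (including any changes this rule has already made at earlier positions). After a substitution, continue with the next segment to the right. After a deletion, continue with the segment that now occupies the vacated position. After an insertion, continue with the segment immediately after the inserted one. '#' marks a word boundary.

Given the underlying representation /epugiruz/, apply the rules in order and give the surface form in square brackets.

(1) Initial Consonant Epenthesis: [epugiruz] → [tepugiruz]
(2) Intervocalic Voicing: [tepugiruz] → [tebugiruz]
(3) Final Obstruent Devoicing: [tebugiruz] → [tebugirus]

[tebugirus]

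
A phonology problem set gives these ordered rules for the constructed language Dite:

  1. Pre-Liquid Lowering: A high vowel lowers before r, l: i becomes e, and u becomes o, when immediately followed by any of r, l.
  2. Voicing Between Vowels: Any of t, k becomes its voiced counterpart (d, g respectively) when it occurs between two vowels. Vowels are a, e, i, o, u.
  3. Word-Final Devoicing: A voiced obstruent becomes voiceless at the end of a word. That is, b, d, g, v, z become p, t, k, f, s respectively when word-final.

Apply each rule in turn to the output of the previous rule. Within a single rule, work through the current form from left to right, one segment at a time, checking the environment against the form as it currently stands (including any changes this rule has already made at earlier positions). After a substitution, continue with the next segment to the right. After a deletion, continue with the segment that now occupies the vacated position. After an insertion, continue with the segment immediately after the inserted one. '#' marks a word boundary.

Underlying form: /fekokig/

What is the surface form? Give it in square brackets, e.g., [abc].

[fegogik]

1 Pre-Liquid Lowering: no change — [fekokig]
2 Voicing Between Vowels: [fekokig] → [fegogig]
3 Word-Final Devoicing: [fegogig] → [fegogik]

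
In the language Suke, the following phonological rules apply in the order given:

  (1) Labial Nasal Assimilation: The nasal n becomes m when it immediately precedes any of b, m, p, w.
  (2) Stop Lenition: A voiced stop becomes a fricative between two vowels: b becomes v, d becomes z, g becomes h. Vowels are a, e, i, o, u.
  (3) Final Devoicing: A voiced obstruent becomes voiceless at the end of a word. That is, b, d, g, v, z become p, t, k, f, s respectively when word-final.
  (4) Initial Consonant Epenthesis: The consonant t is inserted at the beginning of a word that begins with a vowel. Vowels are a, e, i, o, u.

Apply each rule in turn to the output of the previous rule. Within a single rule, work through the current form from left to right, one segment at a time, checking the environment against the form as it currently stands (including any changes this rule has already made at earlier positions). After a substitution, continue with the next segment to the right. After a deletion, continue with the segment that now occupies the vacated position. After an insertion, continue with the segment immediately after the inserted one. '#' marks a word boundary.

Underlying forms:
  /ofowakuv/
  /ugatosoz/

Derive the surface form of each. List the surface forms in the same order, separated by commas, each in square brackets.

[tofowakuf], [tuhatosos]

/ofowakuv/:
  (1) Labial Nasal Assimilation: no change — [ofowakuv]
  (2) Stop Lenition: no change — [ofowakuv]
  (3) Final Devoicing: [ofowakuv] → [ofowakuf]
  (4) Initial Consonant Epenthesis: [ofowakuf] → [tofowakuf]
/ugatosoz/:
  (1) Labial Nasal Assimilation: no change — [ugatosoz]
  (2) Stop Lenition: [ugatosoz] → [uhatosoz]
  (3) Final Devoicing: [uhatosoz] → [uhatosos]
  (4) Initial Consonant Epenthesis: [uhatosos] → [tuhatosos]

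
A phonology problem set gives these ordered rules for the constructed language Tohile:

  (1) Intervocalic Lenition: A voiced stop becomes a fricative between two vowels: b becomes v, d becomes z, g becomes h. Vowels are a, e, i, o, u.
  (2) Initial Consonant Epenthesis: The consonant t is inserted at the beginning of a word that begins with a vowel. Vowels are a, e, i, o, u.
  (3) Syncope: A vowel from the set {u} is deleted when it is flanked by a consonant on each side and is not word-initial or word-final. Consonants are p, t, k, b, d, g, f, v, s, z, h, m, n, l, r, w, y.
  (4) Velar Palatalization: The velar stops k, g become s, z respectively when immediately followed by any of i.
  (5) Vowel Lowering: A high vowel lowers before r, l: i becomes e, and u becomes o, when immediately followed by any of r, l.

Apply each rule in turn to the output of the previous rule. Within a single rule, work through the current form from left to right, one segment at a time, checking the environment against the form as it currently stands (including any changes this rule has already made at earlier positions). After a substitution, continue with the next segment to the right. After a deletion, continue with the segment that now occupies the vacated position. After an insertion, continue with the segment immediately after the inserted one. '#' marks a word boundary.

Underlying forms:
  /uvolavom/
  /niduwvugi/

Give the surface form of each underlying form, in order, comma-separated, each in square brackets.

/uvolavom/:
  (1) Intervocalic Lenition: no change — [uvolavom]
  (2) Initial Consonant Epenthesis: [uvolavom] → [tuvolavom]
  (3) Syncope: [tuvolavom] → [tvolavom]
  (4) Velar Palatalization: no change — [tvolavom]
  (5) Vowel Lowering: no change — [tvolavom]
/niduwvugi/:
  (1) Intervocalic Lenition: [niduwvugi] → [nizuwvuhi]
  (2) Initial Consonant Epenthesis: no change — [nizuwvuhi]
  (3) Syncope: [nizuwvuhi] → [nizwvhi]
  (4) Velar Palatalization: no change — [nizwvhi]
  (5) Vowel Lowering: no change — [nizwvhi]

[tvolavom], [nizwvhi]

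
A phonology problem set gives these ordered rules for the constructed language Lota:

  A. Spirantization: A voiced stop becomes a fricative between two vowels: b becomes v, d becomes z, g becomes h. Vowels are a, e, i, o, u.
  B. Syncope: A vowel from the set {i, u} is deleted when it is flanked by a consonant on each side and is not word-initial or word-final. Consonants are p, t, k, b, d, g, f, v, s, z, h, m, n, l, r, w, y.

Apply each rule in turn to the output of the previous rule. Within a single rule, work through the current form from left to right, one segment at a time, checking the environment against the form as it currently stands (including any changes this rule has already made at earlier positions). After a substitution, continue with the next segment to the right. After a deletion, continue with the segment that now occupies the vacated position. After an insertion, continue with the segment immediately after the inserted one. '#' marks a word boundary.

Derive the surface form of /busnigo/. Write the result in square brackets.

A Spirantization: [busnigo] → [busniho]
B Syncope: [busniho] → [bsnho]

[bsnho]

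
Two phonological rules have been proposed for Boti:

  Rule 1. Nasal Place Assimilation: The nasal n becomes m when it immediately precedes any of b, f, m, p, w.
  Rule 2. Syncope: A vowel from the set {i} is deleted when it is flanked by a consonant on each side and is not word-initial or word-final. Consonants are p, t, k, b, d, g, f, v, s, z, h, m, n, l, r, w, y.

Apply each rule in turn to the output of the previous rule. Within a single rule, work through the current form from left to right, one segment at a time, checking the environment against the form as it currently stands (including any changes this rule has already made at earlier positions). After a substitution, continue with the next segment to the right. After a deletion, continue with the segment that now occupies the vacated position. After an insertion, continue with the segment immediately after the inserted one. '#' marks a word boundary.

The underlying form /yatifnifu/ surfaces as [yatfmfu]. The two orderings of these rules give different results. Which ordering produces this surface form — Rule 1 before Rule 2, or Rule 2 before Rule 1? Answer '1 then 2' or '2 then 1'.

Order 1 then 2:
  1 Nasal Place Assimilation: no change — [yatifnifu]
  2 Syncope: [yatifnifu] → [yatfnfu]
  result: [yatfnfu]
Order 2 then 1:
  2 Syncope: [yatifnifu] → [yatfnfu]
  1 Nasal Place Assimilation: [yatfnfu] → [yatfmfu]
  result: [yatfmfu]

2 then 1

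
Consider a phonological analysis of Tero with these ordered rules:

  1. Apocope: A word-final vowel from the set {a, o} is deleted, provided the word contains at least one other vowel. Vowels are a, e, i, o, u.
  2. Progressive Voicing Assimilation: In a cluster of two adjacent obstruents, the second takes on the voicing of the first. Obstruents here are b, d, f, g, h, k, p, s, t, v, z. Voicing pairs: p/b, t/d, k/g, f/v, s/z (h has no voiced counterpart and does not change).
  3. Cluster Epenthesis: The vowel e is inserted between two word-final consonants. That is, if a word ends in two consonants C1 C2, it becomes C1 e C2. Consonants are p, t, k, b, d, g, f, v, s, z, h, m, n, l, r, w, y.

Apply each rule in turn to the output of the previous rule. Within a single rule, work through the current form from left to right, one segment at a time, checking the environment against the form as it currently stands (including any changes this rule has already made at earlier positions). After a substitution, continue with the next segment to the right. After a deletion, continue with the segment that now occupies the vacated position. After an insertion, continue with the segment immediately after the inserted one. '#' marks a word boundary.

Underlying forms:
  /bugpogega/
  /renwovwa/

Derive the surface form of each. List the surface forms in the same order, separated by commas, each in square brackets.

[bugbogeg], [renwovew]

/bugpogega/:
  1 Apocope: [bugpogega] → [bugpogeg]
  2 Progressive Voicing Assimilation: [bugpogeg] → [bugbogeg]
  3 Cluster Epenthesis: no change — [bugbogeg]
/renwovwa/:
  1 Apocope: [renwovwa] → [renwovw]
  2 Progressive Voicing Assimilation: no change — [renwovw]
  3 Cluster Epenthesis: [renwovw] → [renwovew]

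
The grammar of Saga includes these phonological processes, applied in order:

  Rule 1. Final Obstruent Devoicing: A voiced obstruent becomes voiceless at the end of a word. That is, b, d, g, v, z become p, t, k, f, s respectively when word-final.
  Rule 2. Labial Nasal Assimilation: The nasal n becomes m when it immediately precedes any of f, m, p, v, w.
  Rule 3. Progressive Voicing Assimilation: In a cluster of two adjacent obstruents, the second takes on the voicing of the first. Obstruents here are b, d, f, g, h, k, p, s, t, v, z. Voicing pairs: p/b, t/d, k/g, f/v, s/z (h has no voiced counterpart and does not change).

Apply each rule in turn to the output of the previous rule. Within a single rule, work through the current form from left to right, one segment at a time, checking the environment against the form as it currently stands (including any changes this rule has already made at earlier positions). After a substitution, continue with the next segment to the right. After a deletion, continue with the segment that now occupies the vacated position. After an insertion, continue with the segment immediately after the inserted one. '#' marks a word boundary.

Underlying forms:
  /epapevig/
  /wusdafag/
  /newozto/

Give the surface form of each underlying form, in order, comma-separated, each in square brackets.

/epapevig/:
  Rule 1 Final Obstruent Devoicing: [epapevig] → [epapevik]
  Rule 2 Labial Nasal Assimilation: no change — [epapevik]
  Rule 3 Progressive Voicing Assimilation: no change — [epapevik]
/wusdafag/:
  Rule 1 Final Obstruent Devoicing: [wusdafag] → [wusdafak]
  Rule 2 Labial Nasal Assimilation: no change — [wusdafak]
  Rule 3 Progressive Voicing Assimilation: [wusdafak] → [wustafak]
/newozto/:
  Rule 1 Final Obstruent Devoicing: no change — [newozto]
  Rule 2 Labial Nasal Assimilation: no change — [newozto]
  Rule 3 Progressive Voicing Assimilation: [newozto] → [newozdo]

[epapevik], [wustafak], [newozdo]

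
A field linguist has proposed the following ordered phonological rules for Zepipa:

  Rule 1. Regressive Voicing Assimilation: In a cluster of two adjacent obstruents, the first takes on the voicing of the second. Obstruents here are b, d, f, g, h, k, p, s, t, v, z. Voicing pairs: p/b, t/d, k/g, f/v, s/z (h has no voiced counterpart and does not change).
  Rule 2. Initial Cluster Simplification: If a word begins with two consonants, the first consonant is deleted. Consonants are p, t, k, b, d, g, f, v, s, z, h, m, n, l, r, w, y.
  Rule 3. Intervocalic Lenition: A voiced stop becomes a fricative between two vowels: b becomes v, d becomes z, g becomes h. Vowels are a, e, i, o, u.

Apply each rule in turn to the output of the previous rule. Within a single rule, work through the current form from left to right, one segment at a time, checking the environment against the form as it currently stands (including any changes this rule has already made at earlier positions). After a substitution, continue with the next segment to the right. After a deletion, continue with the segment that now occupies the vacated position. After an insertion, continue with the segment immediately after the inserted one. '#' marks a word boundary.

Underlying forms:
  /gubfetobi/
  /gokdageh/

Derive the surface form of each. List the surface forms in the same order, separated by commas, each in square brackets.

/gubfetobi/:
  Rule 1 Regressive Voicing Assimilation: [gubfetobi] → [gupfetobi]
  Rule 2 Initial Cluster Simplification: no change — [gupfetobi]
  Rule 3 Intervocalic Lenition: [gupfetobi] → [gupfetovi]
/gokdageh/:
  Rule 1 Regressive Voicing Assimilation: [gokdageh] → [gogdageh]
  Rule 2 Initial Cluster Simplification: no change — [gogdageh]
  Rule 3 Intervocalic Lenition: [gogdageh] → [gogdaheh]

[gupfetovi], [gogdaheh]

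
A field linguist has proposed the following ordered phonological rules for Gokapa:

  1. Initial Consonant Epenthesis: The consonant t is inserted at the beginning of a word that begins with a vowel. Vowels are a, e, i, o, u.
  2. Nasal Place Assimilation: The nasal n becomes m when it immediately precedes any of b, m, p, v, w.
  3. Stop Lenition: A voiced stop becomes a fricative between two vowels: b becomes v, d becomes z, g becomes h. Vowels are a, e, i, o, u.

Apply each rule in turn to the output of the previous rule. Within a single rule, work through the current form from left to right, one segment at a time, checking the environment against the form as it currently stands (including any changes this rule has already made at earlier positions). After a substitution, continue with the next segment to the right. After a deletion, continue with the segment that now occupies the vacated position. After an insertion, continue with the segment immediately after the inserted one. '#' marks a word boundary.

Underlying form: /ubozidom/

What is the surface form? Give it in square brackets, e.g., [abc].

1 Initial Consonant Epenthesis: [ubozidom] → [tubozidom]
2 Nasal Place Assimilation: no change — [tubozidom]
3 Stop Lenition: [tubozidom] → [tuvozizom]

[tuvozizom]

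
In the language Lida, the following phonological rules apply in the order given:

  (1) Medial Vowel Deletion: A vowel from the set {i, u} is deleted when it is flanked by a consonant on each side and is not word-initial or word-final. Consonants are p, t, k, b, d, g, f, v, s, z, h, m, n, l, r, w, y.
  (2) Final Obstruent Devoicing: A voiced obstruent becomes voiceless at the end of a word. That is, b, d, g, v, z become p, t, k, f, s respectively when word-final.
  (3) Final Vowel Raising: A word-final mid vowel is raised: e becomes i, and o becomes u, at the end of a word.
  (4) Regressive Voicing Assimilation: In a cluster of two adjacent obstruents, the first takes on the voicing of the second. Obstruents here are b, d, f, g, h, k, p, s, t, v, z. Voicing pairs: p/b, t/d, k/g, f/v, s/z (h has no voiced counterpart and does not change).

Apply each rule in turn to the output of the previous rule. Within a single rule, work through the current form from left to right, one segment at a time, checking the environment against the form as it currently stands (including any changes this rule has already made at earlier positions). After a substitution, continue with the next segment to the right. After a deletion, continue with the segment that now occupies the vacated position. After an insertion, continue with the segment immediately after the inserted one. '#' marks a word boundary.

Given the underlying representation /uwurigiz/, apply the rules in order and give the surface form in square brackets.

(1) Medial Vowel Deletion: [uwurigiz] → [uwrgz]
(2) Final Obstruent Devoicing: [uwrgz] → [uwrgs]
(3) Final Vowel Raising: no change — [uwrgs]
(4) Regressive Voicing Assimilation: [uwrgs] → [uwrks]

[uwrks]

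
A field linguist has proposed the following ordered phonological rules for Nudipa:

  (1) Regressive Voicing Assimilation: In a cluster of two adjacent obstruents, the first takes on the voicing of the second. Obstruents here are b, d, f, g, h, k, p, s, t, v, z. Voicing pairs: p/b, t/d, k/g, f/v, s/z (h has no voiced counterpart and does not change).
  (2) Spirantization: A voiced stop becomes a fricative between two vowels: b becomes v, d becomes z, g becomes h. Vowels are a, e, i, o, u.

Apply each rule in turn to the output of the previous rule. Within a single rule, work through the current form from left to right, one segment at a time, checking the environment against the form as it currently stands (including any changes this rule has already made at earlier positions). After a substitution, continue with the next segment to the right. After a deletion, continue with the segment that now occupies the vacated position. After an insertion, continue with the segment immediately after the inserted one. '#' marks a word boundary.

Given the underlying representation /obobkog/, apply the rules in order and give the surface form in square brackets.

[ovopkog]

(1) Regressive Voicing Assimilation: [obobkog] → [obopkog]
(2) Spirantization: [obopkog] → [ovopkog]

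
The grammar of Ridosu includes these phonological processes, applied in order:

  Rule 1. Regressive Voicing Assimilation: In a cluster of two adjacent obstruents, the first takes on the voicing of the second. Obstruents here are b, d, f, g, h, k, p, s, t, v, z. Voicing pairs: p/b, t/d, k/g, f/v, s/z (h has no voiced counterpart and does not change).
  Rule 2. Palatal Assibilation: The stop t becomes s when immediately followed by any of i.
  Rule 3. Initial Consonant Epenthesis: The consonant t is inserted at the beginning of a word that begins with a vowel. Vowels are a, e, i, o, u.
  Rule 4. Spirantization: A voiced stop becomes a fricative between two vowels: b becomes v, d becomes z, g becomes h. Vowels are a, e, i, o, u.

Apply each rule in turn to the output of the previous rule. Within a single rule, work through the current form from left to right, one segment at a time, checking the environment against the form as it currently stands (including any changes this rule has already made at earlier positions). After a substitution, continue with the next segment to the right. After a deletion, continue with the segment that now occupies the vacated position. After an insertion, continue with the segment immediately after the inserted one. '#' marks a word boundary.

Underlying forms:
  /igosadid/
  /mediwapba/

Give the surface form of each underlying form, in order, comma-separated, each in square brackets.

[tihosazid], [meziwabba]

/igosadid/:
  Rule 1 Regressive Voicing Assimilation: no change — [igosadid]
  Rule 2 Palatal Assibilation: no change — [igosadid]
  Rule 3 Initial Consonant Epenthesis: [igosadid] → [tigosadid]
  Rule 4 Spirantization: [tigosadid] → [tihosazid]
/mediwapba/:
  Rule 1 Regressive Voicing Assimilation: [mediwapba] → [mediwabba]
  Rule 2 Palatal Assibilation: no change — [mediwabba]
  Rule 3 Initial Consonant Epenthesis: no change — [mediwabba]
  Rule 4 Spirantization: [mediwabba] → [meziwabba]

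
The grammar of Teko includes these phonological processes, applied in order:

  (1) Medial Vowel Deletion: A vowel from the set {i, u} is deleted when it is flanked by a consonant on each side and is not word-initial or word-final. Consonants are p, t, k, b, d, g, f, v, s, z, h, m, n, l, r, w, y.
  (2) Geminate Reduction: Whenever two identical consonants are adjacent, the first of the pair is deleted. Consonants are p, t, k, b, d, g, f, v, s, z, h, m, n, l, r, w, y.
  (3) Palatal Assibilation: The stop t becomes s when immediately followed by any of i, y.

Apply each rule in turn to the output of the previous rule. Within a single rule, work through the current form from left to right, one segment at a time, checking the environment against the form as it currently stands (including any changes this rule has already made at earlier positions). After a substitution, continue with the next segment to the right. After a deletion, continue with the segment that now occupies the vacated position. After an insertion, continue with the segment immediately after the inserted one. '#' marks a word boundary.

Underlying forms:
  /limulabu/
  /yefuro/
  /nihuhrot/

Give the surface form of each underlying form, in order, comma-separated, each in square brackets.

[lmlabu], [yefro], [nhrot]

/limulabu/:
  (1) Medial Vowel Deletion: [limulabu] → [lmlabu]
  (2) Geminate Reduction: no change — [lmlabu]
  (3) Palatal Assibilation: no change — [lmlabu]
/yefuro/:
  (1) Medial Vowel Deletion: [yefuro] → [yefro]
  (2) Geminate Reduction: no change — [yefro]
  (3) Palatal Assibilation: no change — [yefro]
/nihuhrot/:
  (1) Medial Vowel Deletion: [nihuhrot] → [nhhrot]
  (2) Geminate Reduction: [nhhrot] → [nhrot]
  (3) Palatal Assibilation: no change — [nhrot]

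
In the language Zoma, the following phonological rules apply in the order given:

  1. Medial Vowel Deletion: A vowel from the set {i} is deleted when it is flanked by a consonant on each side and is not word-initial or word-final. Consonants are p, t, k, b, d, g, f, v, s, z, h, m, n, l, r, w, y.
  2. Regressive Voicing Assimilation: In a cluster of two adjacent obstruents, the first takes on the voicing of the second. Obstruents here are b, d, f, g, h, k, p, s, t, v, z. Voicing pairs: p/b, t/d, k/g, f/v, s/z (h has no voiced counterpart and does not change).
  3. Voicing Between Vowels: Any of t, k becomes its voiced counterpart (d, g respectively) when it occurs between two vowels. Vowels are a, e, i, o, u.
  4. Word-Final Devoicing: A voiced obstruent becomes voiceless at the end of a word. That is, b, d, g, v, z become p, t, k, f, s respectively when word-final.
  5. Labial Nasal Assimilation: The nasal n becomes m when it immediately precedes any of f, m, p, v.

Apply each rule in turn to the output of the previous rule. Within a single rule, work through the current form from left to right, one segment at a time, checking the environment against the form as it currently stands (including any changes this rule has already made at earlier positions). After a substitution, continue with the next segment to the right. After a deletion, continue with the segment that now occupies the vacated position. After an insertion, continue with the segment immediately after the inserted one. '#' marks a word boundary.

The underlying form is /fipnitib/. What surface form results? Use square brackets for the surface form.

[fpndp]

1 Medial Vowel Deletion: [fipnitib] → [fpntb]
2 Regressive Voicing Assimilation: [fpntb] → [fpndb]
3 Voicing Between Vowels: no change — [fpndb]
4 Word-Final Devoicing: [fpndb] → [fpndp]
5 Labial Nasal Assimilation: no change — [fpndp]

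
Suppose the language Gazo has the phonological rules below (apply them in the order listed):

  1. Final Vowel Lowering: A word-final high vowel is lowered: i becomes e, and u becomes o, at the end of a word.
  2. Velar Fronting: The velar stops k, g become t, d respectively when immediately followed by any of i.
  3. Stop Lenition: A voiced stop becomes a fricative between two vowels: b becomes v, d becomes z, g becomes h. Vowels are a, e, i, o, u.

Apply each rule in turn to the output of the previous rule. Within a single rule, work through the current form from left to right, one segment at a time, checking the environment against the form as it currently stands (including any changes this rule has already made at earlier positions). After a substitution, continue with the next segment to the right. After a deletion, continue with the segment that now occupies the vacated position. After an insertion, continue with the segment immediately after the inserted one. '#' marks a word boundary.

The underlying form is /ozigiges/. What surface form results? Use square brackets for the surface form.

[ozizihes]

1 Final Vowel Lowering: no change — [ozigiges]
2 Velar Fronting: [ozigiges] → [ozidiges]
3 Stop Lenition: [ozidiges] → [ozizihes]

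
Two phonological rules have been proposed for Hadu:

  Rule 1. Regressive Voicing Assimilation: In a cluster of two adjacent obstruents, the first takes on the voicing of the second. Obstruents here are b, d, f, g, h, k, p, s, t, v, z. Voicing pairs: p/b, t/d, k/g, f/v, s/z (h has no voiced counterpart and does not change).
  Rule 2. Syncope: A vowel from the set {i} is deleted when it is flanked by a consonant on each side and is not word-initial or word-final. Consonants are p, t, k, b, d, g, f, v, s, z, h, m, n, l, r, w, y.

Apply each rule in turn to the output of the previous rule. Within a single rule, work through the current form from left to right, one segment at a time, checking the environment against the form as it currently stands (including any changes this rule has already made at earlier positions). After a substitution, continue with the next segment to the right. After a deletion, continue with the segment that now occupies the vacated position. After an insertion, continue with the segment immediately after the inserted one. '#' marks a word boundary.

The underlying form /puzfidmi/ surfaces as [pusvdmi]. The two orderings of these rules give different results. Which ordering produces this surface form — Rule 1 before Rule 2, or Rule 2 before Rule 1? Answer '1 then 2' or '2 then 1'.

2 then 1

Order 1 then 2:
  1 Regressive Voicing Assimilation: [puzfidmi] → [pusfidmi]
  2 Syncope: [pusfidmi] → [pusfdmi]
  result: [pusfdmi]
Order 2 then 1:
  2 Syncope: [puzfidmi] → [puzfdmi]
  1 Regressive Voicing Assimilation: [puzfdmi] → [pusvdmi]
  result: [pusvdmi]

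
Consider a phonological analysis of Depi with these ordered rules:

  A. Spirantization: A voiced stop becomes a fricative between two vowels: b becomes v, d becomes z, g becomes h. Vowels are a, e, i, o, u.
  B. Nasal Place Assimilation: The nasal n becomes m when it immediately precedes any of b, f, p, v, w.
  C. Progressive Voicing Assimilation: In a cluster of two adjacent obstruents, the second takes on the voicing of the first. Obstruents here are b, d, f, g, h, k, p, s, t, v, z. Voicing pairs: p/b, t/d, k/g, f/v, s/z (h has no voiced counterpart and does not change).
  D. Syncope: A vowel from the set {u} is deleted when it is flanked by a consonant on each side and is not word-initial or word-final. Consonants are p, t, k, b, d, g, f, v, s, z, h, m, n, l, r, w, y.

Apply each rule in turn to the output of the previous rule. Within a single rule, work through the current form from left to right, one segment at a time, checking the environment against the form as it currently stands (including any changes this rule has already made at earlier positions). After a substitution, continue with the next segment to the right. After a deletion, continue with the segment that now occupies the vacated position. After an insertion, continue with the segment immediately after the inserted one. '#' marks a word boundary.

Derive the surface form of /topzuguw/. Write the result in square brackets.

A Spirantization: [topzuguw] → [topzuhuw]
B Nasal Place Assimilation: no change — [topzuhuw]
C Progressive Voicing Assimilation: [topzuhuw] → [topsuhuw]
D Syncope: [topsuhuw] → [topshw]

[topshw]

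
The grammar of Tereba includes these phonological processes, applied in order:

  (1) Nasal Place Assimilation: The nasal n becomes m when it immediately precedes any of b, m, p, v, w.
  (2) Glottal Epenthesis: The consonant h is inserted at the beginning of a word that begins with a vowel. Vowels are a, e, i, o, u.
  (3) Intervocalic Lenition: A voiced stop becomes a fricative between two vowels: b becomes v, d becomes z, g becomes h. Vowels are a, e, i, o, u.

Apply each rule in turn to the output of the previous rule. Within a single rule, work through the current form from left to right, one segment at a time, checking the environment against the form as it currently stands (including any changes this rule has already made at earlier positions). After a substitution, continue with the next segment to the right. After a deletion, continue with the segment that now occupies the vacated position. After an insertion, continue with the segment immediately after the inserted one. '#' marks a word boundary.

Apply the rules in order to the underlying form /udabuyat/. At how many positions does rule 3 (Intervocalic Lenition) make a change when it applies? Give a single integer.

2

(1) Nasal Place Assimilation: no change — [udabuyat]
(2) Glottal Epenthesis: [udabuyat] → [hudabuyat]
(3) Intervocalic Lenition: [hudabuyat] → [huzavuyat]
Rule 3 changed 2 position(s).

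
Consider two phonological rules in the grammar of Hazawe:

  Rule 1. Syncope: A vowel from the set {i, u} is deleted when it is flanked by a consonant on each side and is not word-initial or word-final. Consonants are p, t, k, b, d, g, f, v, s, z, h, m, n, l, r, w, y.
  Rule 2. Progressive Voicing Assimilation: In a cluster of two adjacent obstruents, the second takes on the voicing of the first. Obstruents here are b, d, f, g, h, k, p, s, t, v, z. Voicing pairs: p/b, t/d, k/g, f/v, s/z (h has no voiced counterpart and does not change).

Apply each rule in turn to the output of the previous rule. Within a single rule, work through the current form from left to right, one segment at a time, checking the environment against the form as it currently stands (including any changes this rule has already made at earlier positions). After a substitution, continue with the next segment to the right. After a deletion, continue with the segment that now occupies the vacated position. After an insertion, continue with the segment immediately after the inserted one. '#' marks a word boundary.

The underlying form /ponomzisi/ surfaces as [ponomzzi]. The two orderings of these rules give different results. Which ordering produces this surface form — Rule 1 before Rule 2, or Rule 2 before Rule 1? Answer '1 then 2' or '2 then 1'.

1 then 2

Order 1 then 2:
  1 Syncope: [ponomzisi] → [ponomzsi]
  2 Progressive Voicing Assimilation: [ponomzsi] → [ponomzzi]
  result: [ponomzzi]
Order 2 then 1:
  2 Progressive Voicing Assimilation: no change — [ponomzisi]
  1 Syncope: [ponomzisi] → [ponomzsi]
  result: [ponomzsi]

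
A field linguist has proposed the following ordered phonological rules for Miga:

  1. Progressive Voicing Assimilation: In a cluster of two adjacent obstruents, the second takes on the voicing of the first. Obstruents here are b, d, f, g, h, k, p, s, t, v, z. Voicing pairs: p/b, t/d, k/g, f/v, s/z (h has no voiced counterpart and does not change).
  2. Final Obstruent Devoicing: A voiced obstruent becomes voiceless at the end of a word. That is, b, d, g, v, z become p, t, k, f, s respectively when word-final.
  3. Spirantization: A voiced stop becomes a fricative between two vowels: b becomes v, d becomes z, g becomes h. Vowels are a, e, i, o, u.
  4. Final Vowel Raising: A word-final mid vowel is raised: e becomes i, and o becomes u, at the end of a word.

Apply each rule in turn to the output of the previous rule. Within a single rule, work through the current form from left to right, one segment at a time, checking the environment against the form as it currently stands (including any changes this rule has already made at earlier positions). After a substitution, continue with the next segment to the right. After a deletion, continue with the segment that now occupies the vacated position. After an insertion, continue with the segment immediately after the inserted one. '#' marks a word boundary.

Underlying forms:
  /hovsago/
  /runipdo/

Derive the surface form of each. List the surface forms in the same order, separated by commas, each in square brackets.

[hovzahu], [runiptu]

/hovsago/:
  1 Progressive Voicing Assimilation: [hovsago] → [hovzago]
  2 Final Obstruent Devoicing: no change — [hovzago]
  3 Spirantization: [hovzago] → [hovzaho]
  4 Final Vowel Raising: [hovzaho] → [hovzahu]
/runipdo/:
  1 Progressive Voicing Assimilation: [runipdo] → [runipto]
  2 Final Obstruent Devoicing: no change — [runipto]
  3 Spirantization: no change — [runipto]
  4 Final Vowel Raising: [runipto] → [runiptu]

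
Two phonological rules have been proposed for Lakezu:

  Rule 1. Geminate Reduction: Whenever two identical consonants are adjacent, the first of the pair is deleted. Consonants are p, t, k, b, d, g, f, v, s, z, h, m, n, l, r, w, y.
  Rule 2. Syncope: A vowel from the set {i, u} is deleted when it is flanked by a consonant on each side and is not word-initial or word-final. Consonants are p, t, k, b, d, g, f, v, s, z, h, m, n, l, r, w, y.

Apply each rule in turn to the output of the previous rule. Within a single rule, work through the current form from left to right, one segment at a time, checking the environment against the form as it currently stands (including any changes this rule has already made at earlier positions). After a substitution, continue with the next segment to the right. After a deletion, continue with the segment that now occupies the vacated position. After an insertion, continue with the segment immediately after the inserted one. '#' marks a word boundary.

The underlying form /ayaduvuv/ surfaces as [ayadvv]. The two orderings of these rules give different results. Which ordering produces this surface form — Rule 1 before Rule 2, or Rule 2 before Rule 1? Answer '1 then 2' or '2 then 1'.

Order 1 then 2:
  1 Geminate Reduction: no change — [ayaduvuv]
  2 Syncope: [ayaduvuv] → [ayadvv]
  result: [ayadvv]
Order 2 then 1:
  2 Syncope: [ayaduvuv] → [ayadvv]
  1 Geminate Reduction: [ayadvv] → [ayadv]
  result: [ayadv]

1 then 2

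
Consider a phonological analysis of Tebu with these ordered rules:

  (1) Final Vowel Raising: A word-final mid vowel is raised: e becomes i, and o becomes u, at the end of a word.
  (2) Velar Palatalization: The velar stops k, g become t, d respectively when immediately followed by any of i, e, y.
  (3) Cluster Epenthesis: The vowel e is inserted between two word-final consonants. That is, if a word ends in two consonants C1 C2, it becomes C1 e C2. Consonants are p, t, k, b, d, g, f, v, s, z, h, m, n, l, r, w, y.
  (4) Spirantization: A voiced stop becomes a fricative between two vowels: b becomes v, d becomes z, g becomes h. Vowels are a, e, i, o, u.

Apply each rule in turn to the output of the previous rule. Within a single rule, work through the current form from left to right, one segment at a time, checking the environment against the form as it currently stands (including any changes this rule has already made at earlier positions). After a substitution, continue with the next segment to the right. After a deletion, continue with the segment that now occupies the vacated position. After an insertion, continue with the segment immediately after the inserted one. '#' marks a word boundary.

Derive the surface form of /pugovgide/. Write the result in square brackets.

(1) Final Vowel Raising: [pugovgide] → [pugovgidi]
(2) Velar Palatalization: [pugovgidi] → [pugovdidi]
(3) Cluster Epenthesis: no change — [pugovdidi]
(4) Spirantization: [pugovdidi] → [puhovdizi]

[puhovdizi]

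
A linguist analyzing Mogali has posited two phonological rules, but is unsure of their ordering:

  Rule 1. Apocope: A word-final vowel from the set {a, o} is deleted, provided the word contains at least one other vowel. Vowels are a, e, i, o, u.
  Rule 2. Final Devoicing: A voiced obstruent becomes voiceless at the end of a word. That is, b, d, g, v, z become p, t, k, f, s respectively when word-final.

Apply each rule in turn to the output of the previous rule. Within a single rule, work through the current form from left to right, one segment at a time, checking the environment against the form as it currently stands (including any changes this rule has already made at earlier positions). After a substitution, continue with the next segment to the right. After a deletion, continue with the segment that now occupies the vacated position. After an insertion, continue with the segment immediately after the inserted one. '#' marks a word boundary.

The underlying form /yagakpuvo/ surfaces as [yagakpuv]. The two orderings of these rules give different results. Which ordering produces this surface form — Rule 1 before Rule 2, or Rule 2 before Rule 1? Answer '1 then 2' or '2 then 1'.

Order 1 then 2:
  1 Apocope: [yagakpuvo] → [yagakpuv]
  2 Final Devoicing: [yagakpuv] → [yagakpuf]
  result: [yagakpuf]
Order 2 then 1:
  2 Final Devoicing: no change — [yagakpuvo]
  1 Apocope: [yagakpuvo] → [yagakpuv]
  result: [yagakpuv]

2 then 1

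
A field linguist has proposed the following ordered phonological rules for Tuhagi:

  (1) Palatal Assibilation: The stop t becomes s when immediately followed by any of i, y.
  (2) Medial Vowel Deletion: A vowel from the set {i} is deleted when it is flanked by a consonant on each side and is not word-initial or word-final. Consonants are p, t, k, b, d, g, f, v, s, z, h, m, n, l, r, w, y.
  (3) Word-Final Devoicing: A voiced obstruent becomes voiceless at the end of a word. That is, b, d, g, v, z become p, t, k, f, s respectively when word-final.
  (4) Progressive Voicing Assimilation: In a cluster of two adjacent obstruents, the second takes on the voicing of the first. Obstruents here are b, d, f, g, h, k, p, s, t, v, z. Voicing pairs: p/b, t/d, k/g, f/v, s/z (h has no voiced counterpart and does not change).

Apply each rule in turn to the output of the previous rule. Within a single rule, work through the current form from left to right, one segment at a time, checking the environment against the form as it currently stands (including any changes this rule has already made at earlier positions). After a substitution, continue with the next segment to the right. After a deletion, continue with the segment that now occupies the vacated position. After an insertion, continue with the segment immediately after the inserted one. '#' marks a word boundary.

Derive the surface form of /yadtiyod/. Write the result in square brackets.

[yadzyot]

(1) Palatal Assibilation: [yadtiyod] → [yadsiyod]
(2) Medial Vowel Deletion: [yadsiyod] → [yadsyod]
(3) Word-Final Devoicing: [yadsyod] → [yadsyot]
(4) Progressive Voicing Assimilation: [yadsyot] → [yadzyot]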